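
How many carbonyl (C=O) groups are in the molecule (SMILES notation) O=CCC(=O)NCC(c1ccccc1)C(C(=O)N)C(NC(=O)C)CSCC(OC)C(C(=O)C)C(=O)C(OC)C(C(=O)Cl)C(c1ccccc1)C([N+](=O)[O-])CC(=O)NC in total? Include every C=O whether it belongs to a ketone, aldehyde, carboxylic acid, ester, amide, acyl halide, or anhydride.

8

OHC: aldehyde, 1 C=O (running total 1).
CH2CONHCH2: amide, 1 C=O (running total 2).
CH(CONH2): amide, 1 C=O (running total 3).
CH(NHCOCH3): amide, 1 C=O (running total 4).
CH(COCH3): ketone, 1 C=O (running total 5).
CO: ketone, 1 C=O (running total 6).
CH(COCl): acyl halide, 1 C=O (running total 7).
CONHCH3: amide, 1 C=O (running total 8).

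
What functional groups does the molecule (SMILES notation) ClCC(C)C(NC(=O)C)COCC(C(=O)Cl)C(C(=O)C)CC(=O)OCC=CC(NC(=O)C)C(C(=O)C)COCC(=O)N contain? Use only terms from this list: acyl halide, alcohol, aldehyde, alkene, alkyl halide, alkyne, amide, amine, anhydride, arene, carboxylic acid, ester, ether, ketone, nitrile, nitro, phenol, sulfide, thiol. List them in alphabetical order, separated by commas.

acyl halide, alkene, alkyl halide, amide, ester, ether, ketone

Reading the structure from left to right:
  ClCH2: halogen on an sp³ carbon → alkyl halide.
  CH(NHCOCH3): pendant –NHC(=O)CH3: N bonded to a carbonyl → amide (not amine).
  CH2OCH2: C–O–C with sp³ carbons on both sides and no adjacent C=O → ether.
  CH(COCl): pendant –C(=O)X: carbonyl C bonded to C and halogen → acyl halide.
  CH(COCH3): pendant –COCH3: carbonyl C bonded to two carbons → ketone.
  CH2COOCH2: –C(=O)–O–C with C on the carbonyl side → ester.
  CH=CH: C=C double bond → alkene.
  CH(NHCOCH3): pendant –NHC(=O)CH3: N bonded to a carbonyl → amide (not amine).
  CH(COCH3): pendant –COCH3: carbonyl C bonded to two carbons → ketone.
  CH2OCH2: C–O–C with sp³ carbons on both sides and no adjacent C=O → ether.
  CONH2: –C(=O)NH2: carbonyl C bonded to C and to N → amide (the N is not a separate amine).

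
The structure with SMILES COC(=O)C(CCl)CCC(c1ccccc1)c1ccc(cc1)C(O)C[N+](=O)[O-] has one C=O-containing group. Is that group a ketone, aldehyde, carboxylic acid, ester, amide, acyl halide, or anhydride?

The carbonyl is in the CH3OOC segment: CH3O–C(=O)–: carbonyl C bonded to C and to –OCH3 → ester (not ketone + ether).

ester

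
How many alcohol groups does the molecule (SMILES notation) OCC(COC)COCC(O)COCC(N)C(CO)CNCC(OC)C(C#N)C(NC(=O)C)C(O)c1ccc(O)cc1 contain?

4

Working along the chain:
  HOCH2: HO– on an sp³ carbon → alcohol.
  CH(CH2OCH3): pendant –CH2OCH3: C–O–C linkage → ether.
  CH2OCH2: C–O–C with sp³ carbons on both sides and no adjacent C=O → ether.
  CH(OH): –OH on an sp³ carbon → alcohol (secondary).
  CH2OCH2: C–O–C with sp³ carbons on both sides and no adjacent C=O → ether.
  CH(NH2): –NH2 on an sp³ carbon with no adjacent C=O → amine.
  CH(CH2OH): pendant –CH2OH on an sp³ backbone C → alcohol.
  CH2NHCH2: C–N–C with sp³ carbons and no adjacent C=O → amine (secondary).
  CH(OCH3): pendant –OCH3: C–O–C with sp³ C, no adjacent C=O → ether.
  CH(CN): pendant –C≡N: nitrile.
  CH(NHCOCH3): pendant –NHC(=O)CH3: N bonded to a carbonyl → amide (not amine).
  CH(OH): –OH on an sp³ carbon → alcohol (secondary).
  C6H4OH: –OH attached directly to an aromatic ring → phenol (not alcohol); the ring itself is an arene.
Alcohol appears at: HOCH2, CH(OH), CH(CH2OH), CH(OH) → 4.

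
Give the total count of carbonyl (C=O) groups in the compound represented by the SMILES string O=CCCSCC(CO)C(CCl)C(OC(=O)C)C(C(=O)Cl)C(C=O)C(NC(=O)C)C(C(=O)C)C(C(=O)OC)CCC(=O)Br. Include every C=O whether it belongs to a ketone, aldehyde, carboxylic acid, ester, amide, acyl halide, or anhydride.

OHC: aldehyde, 1 C=O (running total 1).
CH(OCOCH3): ester, 1 C=O (running total 2).
CH(COCl): acyl halide, 1 C=O (running total 3).
CH(CHO): aldehyde, 1 C=O (running total 4).
CH(NHCOCH3): amide, 1 C=O (running total 5).
CH(COCH3): ketone, 1 C=O (running total 6).
CH(COOCH3): ester, 1 C=O (running total 7).
COBr: acyl halide, 1 C=O (running total 8).

8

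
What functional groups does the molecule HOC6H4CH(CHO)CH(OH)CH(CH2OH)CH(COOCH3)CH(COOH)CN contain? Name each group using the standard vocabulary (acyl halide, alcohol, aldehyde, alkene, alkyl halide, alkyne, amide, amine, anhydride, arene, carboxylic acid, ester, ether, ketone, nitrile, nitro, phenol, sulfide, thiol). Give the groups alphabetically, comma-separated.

alcohol, aldehyde, arene, carboxylic acid, ester, nitrile, phenol

Working along the chain:
  HOC6H4: –OH attached directly to an aromatic ring → phenol (not alcohol); the ring itself is an arene.
  CH(CHO): pendant –CHO: carbonyl C bonded to C and H → aldehyde.
  CH(OH): –OH on an sp³ carbon → alcohol (secondary).
  CH(CH2OH): pendant –CH2OH on an sp³ backbone C → alcohol.
  CH(COOCH3): pendant –COOCH3: carbonyl C bonded to C and –OCH3 → ester.
  CH(COOH): pendant –COOH: carbonyl C bonded to C and –OH → carboxylic acid.
  CN: –C≡N: carbon triple-bonded to nitrogen → nitrile.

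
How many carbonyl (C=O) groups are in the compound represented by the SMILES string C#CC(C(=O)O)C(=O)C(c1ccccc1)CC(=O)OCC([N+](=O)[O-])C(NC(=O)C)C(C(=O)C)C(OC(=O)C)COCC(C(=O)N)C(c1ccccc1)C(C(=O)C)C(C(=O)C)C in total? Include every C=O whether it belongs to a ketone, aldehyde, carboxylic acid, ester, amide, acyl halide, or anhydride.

9

CH(COOH): carboxylic acid, 1 C=O (running total 1).
CO: ketone, 1 C=O (running total 2).
CH2COOCH2: ester, 1 C=O (running total 3).
CH(NHCOCH3): amide, 1 C=O (running total 4).
CH(COCH3): ketone, 1 C=O (running total 5).
CH(OCOCH3): ester, 1 C=O (running total 6).
CH(CONH2): amide, 1 C=O (running total 7).
CH(COCH3): ketone, 1 C=O (running total 8).
CH(COCH3): ketone, 1 C=O (running total 9).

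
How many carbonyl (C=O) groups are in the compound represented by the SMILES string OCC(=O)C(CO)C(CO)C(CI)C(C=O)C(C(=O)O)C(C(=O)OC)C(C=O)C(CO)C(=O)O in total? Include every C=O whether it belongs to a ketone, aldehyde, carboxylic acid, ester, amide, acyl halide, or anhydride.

CO: ketone, 1 C=O (running total 1).
CH(CHO): aldehyde, 1 C=O (running total 2).
CH(COOH): carboxylic acid, 1 C=O (running total 3).
CH(COOCH3): ester, 1 C=O (running total 4).
CH(CHO): aldehyde, 1 C=O (running total 5).
COOH: carboxylic acid, 1 C=O (running total 6).

6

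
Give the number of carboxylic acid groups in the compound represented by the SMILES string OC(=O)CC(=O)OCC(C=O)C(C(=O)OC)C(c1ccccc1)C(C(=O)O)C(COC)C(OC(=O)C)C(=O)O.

3

–COOH: carbonyl C bonded to –OH and C → carboxylic acid (the –OH is not a separate alcohol).
–C(=O)–O–C with C on the carbonyl side → ester.
pendant –CHO: carbonyl C bonded to C and H → aldehyde.
pendant –COOCH3: carbonyl C bonded to C and –OCH3 → ester.
pendant –C6H5: benzene ring → arene.
pendant –COOH: carbonyl C bonded to C and –OH → carboxylic acid.
pendant –CH2OCH3: C–O–C linkage → ether.
pendant –OC(=O)CH3: an acyloxy group → ester.
–COOH: carbonyl C bonded to –OH and C → carboxylic acid (the –OH is not a separate alcohol).
Carboxylic acid appears at: HOOC, CH(COOH), COOH → 3.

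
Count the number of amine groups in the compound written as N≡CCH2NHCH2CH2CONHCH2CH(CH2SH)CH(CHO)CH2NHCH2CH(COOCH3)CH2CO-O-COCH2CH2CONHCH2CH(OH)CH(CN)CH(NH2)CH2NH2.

Taking each segment in turn:
  N≡C: N≡C–: carbon triple-bonded to nitrogen → nitrile.
  CH2NHCH2: C–N–C with sp³ carbons and no adjacent C=O → amine (secondary).
  CH2CONHCH2: –C(=O)–N– linkage → amide (the N is not an amine).
  CH(CH2SH): pendant –CH2SH → thiol.
  CH(CHO): pendant –CHO: carbonyl C bonded to C and H → aldehyde.
  CH2NHCH2: C–N–C with sp³ carbons and no adjacent C=O → amine (secondary).
  CH(COOCH3): pendant –COOCH3: carbonyl C bonded to C and –OCH3 → ester.
  CH2CO-O-COCH2: two acyl groups sharing one oxygen, –C(=O)–O–C(=O)– → anhydride.
  CH2CONHCH2: –C(=O)–N– linkage → amide (the N is not an amine).
  CH(OH): –OH on an sp³ carbon → alcohol (secondary).
  CH(CN): pendant –C≡N: nitrile.
  CH(NH2): –NH2 on an sp³ carbon with no adjacent C=O → amine.
  CH2NH2: –NH2 on an sp³ carbon with no adjacent C=O → amine.
Amine appears at: CH2NHCH2, CH2NHCH2, CH(NH2), CH2NH2 → 4.

4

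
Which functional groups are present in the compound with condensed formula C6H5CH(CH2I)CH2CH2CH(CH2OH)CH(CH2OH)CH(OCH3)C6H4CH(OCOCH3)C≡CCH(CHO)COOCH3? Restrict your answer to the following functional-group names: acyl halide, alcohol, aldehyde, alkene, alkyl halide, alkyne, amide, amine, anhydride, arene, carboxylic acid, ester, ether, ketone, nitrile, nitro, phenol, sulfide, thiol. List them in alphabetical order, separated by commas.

C6H5– phenyl ring → arene.
pendant –CH2X: halogen on sp³ carbon → alkyl halide.
pendant –CH2OH on an sp³ backbone C → alcohol.
pendant –CH2OH on an sp³ backbone C → alcohol.
pendant –OCH3: C–O–C with sp³ C, no adjacent C=O → ether.
para-disubstituted benzene ring → arene.
pendant –OC(=O)CH3: an acyloxy group → ester.
C≡C triple bond → alkyne.
pendant –CHO: carbonyl C bonded to C and H → aldehyde.
–C(=O)OCH3: carbonyl C bonded to C and to –OCH3 → ester (not ketone + ether).

alcohol, aldehyde, alkyl halide, alkyne, arene, ester, ether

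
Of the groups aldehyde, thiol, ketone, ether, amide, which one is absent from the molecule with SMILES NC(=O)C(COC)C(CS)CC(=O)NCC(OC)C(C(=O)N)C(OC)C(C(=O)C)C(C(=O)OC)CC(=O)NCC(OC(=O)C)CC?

aldehyde

ether: present (CH(CH2OCH3) — pendant –CH2OCH3: C–O–C linkage → ether).
amide: present (H2NCO — –C(=O)NH2: carbonyl C bonded to C and to N → amide (the N is not a separate amine)).
thiol: present (CH(CH2SH) — pendant –CH2SH → thiol).
ketone: present (CH(COCH3) — pendant –COCH3: carbonyl C bonded to two carbons → ketone).
aldehyde: absent. In CH(COCH3), the carbonyl carbon is bonded to two carbons, so it is a ketone, not an aldehyde.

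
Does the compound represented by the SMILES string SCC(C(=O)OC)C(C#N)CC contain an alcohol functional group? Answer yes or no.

–SH on an sp³ carbon → thiol.
pendant –COOCH3: carbonyl C bonded to C and –OCH3 → ester.
pendant –C≡N: nitrile.
The groups actually present are: ester, nitrile, thiol.

no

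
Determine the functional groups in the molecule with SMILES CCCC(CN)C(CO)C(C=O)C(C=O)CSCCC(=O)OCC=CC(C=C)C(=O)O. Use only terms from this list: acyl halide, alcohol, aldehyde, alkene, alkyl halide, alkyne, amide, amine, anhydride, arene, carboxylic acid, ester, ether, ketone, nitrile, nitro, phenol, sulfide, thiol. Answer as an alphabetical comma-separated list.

Reading the structure from left to right:
  CH(CH2NH2): pendant –CH2NH2: N on sp³ C, no adjacent C=O → amine.
  CH(CH2OH): pendant –CH2OH on an sp³ backbone C → alcohol.
  CH(CHO): pendant –CHO: carbonyl C bonded to C and H → aldehyde.
  CH(CHO): pendant –CHO: carbonyl C bonded to C and H → aldehyde.
  CH2SCH2: C–S–C linkage → sulfide (thioether).
  CH2COOCH2: –C(=O)–O–C with C on the carbonyl side → ester.
  CH=CH: C=C double bond → alkene.
  CH(CH=CH2): pendant –CH=CH2: C=C double bond → alkene.
  COOH: –COOH: carbonyl C bonded to –OH and C → carboxylic acid (the –OH is not a separate alcohol).

alcohol, aldehyde, alkene, amine, carboxylic acid, ester, sulfide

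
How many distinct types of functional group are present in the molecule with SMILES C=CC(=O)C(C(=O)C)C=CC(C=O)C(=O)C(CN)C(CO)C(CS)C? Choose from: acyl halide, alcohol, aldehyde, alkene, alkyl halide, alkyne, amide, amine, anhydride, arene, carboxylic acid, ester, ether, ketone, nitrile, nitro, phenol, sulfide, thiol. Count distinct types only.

C=C double bond → alkene.
–C(=O)– with carbon on both sides → ketone.
pendant –COCH3: carbonyl C bonded to two carbons → ketone.
C=C double bond → alkene.
pendant –CHO: carbonyl C bonded to C and H → aldehyde.
–C(=O)– with carbon on both sides → ketone.
pendant –CH2NH2: N on sp³ C, no adjacent C=O → amine.
pendant –CH2OH on an sp³ backbone C → alcohol.
pendant –CH2SH → thiol.
Distinct types present: alcohol, aldehyde, alkene, amine, ketone, thiol.

6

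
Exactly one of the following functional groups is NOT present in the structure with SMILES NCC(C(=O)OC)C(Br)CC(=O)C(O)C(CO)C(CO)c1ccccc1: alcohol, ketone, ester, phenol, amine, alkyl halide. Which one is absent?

ketone: present (CO — –C(=O)– with carbon on both sides → ketone).
alcohol: present (CH(OH) — –OH on an sp³ carbon → alcohol (secondary)).
amine: present (H2NCH2 — –NH2 on an sp³ carbon with no adjacent C=O → amine).
ester: present (CH(COOCH3) — pendant –COOCH3: carbonyl C bonded to C and –OCH3 → ester).
alkyl halide: present (CH(Br) — halogen on an sp³ carbon → alkyl halide).
phenol: absent. In each of CH(OH) and CH(CH2OH), the –OH is on an sp³ carbon, not on an aromatic ring, so it is an alcohol.

phenol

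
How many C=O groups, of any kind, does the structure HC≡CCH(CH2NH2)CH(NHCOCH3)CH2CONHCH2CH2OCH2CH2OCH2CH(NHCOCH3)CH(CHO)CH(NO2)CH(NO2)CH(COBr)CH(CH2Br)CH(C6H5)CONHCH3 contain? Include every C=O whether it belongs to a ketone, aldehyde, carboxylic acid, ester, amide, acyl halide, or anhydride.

CH(NHCOCH3): amide, 1 C=O (running total 1).
CH2CONHCH2: amide, 1 C=O (running total 2).
CH(NHCOCH3): amide, 1 C=O (running total 3).
CH(CHO): aldehyde, 1 C=O (running total 4).
CH(COBr): acyl halide, 1 C=O (running total 5).
CONHCH3: amide, 1 C=O (running total 6).

6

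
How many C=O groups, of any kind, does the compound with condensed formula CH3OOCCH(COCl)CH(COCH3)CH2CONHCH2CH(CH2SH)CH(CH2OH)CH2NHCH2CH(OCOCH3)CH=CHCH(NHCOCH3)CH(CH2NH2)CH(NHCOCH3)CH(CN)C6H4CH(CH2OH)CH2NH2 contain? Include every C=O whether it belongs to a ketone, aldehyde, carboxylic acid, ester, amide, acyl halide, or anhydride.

CH3OOC: ester, 1 C=O (running total 1).
CH(COCl): acyl halide, 1 C=O (running total 2).
CH(COCH3): ketone, 1 C=O (running total 3).
CH2CONHCH2: amide, 1 C=O (running total 4).
CH(OCOCH3): ester, 1 C=O (running total 5).
CH(NHCOCH3): amide, 1 C=O (running total 6).
CH(NHCOCH3): amide, 1 C=O (running total 7).

7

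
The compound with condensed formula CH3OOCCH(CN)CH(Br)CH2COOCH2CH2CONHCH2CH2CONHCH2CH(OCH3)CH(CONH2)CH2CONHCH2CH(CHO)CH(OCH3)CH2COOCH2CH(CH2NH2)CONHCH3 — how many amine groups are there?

Reading the structure from left to right:
  CH3OOC: CH3O–C(=O)–: carbonyl C bonded to C and to –OCH3 → ester (not ketone + ether).
  CH(CN): pendant –C≡N: nitrile.
  CH(Br): halogen on an sp³ carbon → alkyl halide.
  CH2COOCH2: –C(=O)–O–C with C on the carbonyl side → ester.
  CH2CONHCH2: –C(=O)–N– linkage → amide (the N is not an amine).
  CH2CONHCH2: –C(=O)–N– linkage → amide (the N is not an amine).
  CH(OCH3): pendant –OCH3: C–O–C with sp³ C, no adjacent C=O → ether.
  CH(CONH2): pendant –CONH2: carbonyl C bonded to C and N → amide.
  CH2CONHCH2: –C(=O)–N– linkage → amide (the N is not an amine).
  CH(CHO): pendant –CHO: carbonyl C bonded to C and H → aldehyde.
  CH(OCH3): pendant –OCH3: C–O–C with sp³ C, no adjacent C=O → ether.
  CH2COOCH2: –C(=O)–O–C with C on the carbonyl side → ester.
  CH(CH2NH2): pendant –CH2NH2: N on sp³ C, no adjacent C=O → amine.
  CONHCH3: –C(=O)NHCH3: carbonyl C bonded to C and to N → amide (the N is not an amine).
Amine appears at: CH(CH2NH2) → 1.

1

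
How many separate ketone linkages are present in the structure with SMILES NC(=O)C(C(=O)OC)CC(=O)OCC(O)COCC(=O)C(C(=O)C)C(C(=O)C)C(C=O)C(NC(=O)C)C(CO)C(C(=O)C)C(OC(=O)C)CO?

4

–C(=O)NH2: carbonyl C bonded to C and to N → amide (the N is not a separate amine).
pendant –COOCH3: carbonyl C bonded to C and –OCH3 → ester.
–C(=O)–O–C with C on the carbonyl side → ester.
–OH on an sp³ carbon → alcohol (secondary).
C–O–C with sp³ carbons on both sides and no adjacent C=O → ether.
–C(=O)– with carbon on both sides → ketone.
pendant –COCH3: carbonyl C bonded to two carbons → ketone.
pendant –COCH3: carbonyl C bonded to two carbons → ketone.
pendant –CHO: carbonyl C bonded to C and H → aldehyde.
pendant –NHC(=O)CH3: N bonded to a carbonyl → amide (not amine).
pendant –CH2OH on an sp³ backbone C → alcohol.
pendant –COCH3: carbonyl C bonded to two carbons → ketone.
pendant –OC(=O)CH3: an acyloxy group → ester.
–OH on an sp³ carbon → alcohol.
Ketone appears at: CO, CH(COCH3), CH(COCH3), CH(COCH3) → 4.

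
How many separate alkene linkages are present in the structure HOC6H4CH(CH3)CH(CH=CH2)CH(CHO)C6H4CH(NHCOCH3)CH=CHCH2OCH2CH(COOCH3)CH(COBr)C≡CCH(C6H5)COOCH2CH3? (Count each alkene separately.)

Taking each segment in turn:
  HOC6H4: –OH attached directly to an aromatic ring → phenol (not alcohol); the ring itself is an arene.
  CH(CH=CH2): pendant –CH=CH2: C=C double bond → alkene.
  CH(CHO): pendant –CHO: carbonyl C bonded to C and H → aldehyde.
  C6H4: para-disubstituted benzene ring → arene.
  CH(NHCOCH3): pendant –NHC(=O)CH3: N bonded to a carbonyl → amide (not amine).
  CH=CH: C=C double bond → alkene.
  CH2OCH2: C–O–C with sp³ carbons on both sides and no adjacent C=O → ether.
  CH(COOCH3): pendant –COOCH3: carbonyl C bonded to C and –OCH3 → ester.
  CH(COBr): pendant –C(=O)X: carbonyl C bonded to C and halogen → acyl halide.
  C≡C: C≡C triple bond → alkyne.
  CH(C6H5): pendant –C6H5: benzene ring → arene.
  COOCH2CH3: –C(=O)OCH2CH3: carbonyl C bonded to C and to –OEt → ester.
Alkene appears at: CH(CH=CH2), CH=CH → 2.

2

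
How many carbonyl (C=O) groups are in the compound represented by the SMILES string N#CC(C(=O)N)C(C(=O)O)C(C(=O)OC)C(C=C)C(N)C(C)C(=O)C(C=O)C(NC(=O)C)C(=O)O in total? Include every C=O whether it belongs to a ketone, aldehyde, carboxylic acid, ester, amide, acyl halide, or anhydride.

7

CH(CONH2): amide, 1 C=O (running total 1).
CH(COOH): carboxylic acid, 1 C=O (running total 2).
CH(COOCH3): ester, 1 C=O (running total 3).
CO: ketone, 1 C=O (running total 4).
CH(CHO): aldehyde, 1 C=O (running total 5).
CH(NHCOCH3): amide, 1 C=O (running total 6).
COOH: carboxylic acid, 1 C=O (running total 7).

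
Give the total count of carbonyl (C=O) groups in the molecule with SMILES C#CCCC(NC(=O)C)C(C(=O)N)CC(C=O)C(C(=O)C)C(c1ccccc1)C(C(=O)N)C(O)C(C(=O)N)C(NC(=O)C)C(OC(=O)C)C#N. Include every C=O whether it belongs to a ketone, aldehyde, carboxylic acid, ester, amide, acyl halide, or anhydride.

CH(NHCOCH3): amide, 1 C=O (running total 1).
CH(CONH2): amide, 1 C=O (running total 2).
CH(CHO): aldehyde, 1 C=O (running total 3).
CH(COCH3): ketone, 1 C=O (running total 4).
CH(CONH2): amide, 1 C=O (running total 5).
CH(CONH2): amide, 1 C=O (running total 6).
CH(NHCOCH3): amide, 1 C=O (running total 7).
CH(OCOCH3): ester, 1 C=O (running total 8).

8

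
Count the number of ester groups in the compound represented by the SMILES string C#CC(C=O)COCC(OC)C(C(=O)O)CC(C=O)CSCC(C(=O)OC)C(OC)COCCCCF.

C≡C triple bond → alkyne.
pendant –CHO: carbonyl C bonded to C and H → aldehyde.
C–O–C with sp³ carbons on both sides and no adjacent C=O → ether.
pendant –OCH3: C–O–C with sp³ C, no adjacent C=O → ether.
pendant –COOH: carbonyl C bonded to C and –OH → carboxylic acid.
pendant –CHO: carbonyl C bonded to C and H → aldehyde.
C–S–C linkage → sulfide (thioether).
pendant –COOCH3: carbonyl C bonded to C and –OCH3 → ester.
pendant –OCH3: C–O–C with sp³ C, no adjacent C=O → ether.
C–O–C with sp³ carbons on both sides and no adjacent C=O → ether.
halogen on an sp³ carbon → alkyl halide.
Ester appears at: CH(COOCH3) → 1.

1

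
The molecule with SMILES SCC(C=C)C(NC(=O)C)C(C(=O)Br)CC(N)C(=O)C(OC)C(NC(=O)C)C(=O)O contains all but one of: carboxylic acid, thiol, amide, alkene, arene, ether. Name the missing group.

thiol: present (HSCH2 — –SH on an sp³ carbon → thiol).
ether: present (CH(OCH3) — pendant –OCH3: C–O–C with sp³ C, no adjacent C=O → ether).
alkene: present (CH(CH=CH2) — pendant –CH=CH2: C=C double bond → alkene).
amide: present (CH(NHCOCH3) — pendant –NHC(=O)CH3: N bonded to a carbonyl → amide (not amine)).
carboxylic acid: present (COOH — –COOH: carbonyl C bonded to –OH and C → carboxylic acid (the –OH is not a separate alcohol)).
arene: no segment matches this pattern.

arene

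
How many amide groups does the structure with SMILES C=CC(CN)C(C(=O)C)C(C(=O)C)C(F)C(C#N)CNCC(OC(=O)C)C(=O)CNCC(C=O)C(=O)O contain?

C=C double bond → alkene.
pendant –CH2NH2: N on sp³ C, no adjacent C=O → amine.
pendant –COCH3: carbonyl C bonded to two carbons → ketone.
pendant –COCH3: carbonyl C bonded to two carbons → ketone.
halogen on an sp³ carbon → alkyl halide.
pendant –C≡N: nitrile.
C–N–C with sp³ carbons and no adjacent C=O → amine (secondary).
pendant –OC(=O)CH3: an acyloxy group → ester.
–C(=O)– with carbon on both sides → ketone.
C–N–C with sp³ carbons and no adjacent C=O → amine (secondary).
pendant –CHO: carbonyl C bonded to C and H → aldehyde.
–COOH: carbonyl C bonded to –OH and C → carboxylic acid (the –OH is not a separate alcohol).
No segment is a amide: CH(CH2NH2) is amine, not amide; CH2NHCH2 is amine, not amide; CH2NHCH2 is amine, not amide. → 0.

0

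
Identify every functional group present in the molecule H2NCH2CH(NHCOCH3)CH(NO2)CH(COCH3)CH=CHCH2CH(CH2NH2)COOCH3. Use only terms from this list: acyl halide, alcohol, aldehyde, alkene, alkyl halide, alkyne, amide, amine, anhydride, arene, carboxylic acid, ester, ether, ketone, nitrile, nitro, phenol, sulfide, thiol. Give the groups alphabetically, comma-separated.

–NH2 on an sp³ carbon with no adjacent C=O → amine.
pendant –NHC(=O)CH3: N bonded to a carbonyl → amide (not amine).
–NO2 on an sp³ carbon → nitro (the N=O is not a carbonyl).
pendant –COCH3: carbonyl C bonded to two carbons → ketone.
C=C double bond → alkene.
pendant –CH2NH2: N on sp³ C, no adjacent C=O → amine.
–C(=O)OCH3: carbonyl C bonded to C and to –OCH3 → ester (not ketone + ether).

alkene, amide, amine, ester, ketone, nitro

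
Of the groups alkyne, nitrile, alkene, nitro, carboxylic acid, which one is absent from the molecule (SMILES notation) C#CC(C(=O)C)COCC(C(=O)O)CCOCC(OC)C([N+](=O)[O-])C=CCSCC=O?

alkyne: present (HC≡C — C≡C triple bond → alkyne).
nitro: present (CH(NO2) — –NO2 on an sp³ carbon → nitro (the N=O is not a carbonyl)).
carboxylic acid: present (CH(COOH) — pendant –COOH: carbonyl C bonded to C and –OH → carboxylic acid).
alkene: present (CH=CH — C=C double bond → alkene).
nitrile: absent. In HC≡C, the triple bond is C≡C, not C≡N.

nitrile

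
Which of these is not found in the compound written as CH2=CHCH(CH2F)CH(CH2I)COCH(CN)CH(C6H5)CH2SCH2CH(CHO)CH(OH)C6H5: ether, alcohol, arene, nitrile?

ether

nitrile: present (CH(CN) — pendant –C≡N: nitrile).
alcohol: present (CH(OH) — –OH on an sp³ carbon → alcohol (secondary)).
arene: present (CH(C6H5) — pendant –C6H5: benzene ring → arene).
ether: no segment matches this pattern.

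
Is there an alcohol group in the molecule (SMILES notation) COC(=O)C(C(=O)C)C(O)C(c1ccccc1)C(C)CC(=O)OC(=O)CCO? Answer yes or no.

CH3O–C(=O)–: carbonyl C bonded to C and to –OCH3 → ester (not ketone + ether).
pendant –COCH3: carbonyl C bonded to two carbons → ketone.
–OH on an sp³ carbon → alcohol (secondary).
pendant –C6H5: benzene ring → arene.
two acyl groups sharing one oxygen, –C(=O)–O–C(=O)– → anhydride.
–OH on an sp³ carbon → alcohol.
The CH(OH) segment supplies the alcohol: –OH on an sp³ carbon → alcohol (secondary).

yes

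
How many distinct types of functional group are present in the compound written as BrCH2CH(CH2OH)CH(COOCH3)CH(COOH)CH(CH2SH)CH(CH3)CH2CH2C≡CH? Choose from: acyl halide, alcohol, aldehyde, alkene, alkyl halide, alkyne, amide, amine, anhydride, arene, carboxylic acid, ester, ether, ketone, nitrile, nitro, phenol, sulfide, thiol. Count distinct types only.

6

Working along the chain:
  BrCH2: halogen on an sp³ carbon → alkyl halide.
  CH(CH2OH): pendant –CH2OH on an sp³ backbone C → alcohol.
  CH(COOCH3): pendant –COOCH3: carbonyl C bonded to C and –OCH3 → ester.
  CH(COOH): pendant –COOH: carbonyl C bonded to C and –OH → carboxylic acid.
  CH(CH2SH): pendant –CH2SH → thiol.
  C≡CH: C≡C triple bond → alkyne.
Distinct types present: alcohol, alkyl halide, alkyne, carboxylic acid, ester, thiol.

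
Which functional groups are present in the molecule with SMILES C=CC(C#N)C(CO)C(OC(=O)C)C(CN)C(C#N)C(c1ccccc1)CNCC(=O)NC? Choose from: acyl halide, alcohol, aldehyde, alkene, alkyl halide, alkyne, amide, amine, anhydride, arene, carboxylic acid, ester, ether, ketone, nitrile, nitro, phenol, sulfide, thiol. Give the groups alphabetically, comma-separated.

alcohol, alkene, amide, amine, arene, ester, nitrile

Reading the structure from left to right:
  CH2=CH: C=C double bond → alkene.
  CH(CN): pendant –C≡N: nitrile.
  CH(CH2OH): pendant –CH2OH on an sp³ backbone C → alcohol.
  CH(OCOCH3): pendant –OC(=O)CH3: an acyloxy group → ester.
  CH(CH2NH2): pendant –CH2NH2: N on sp³ C, no adjacent C=O → amine.
  CH(CN): pendant –C≡N: nitrile.
  CH(C6H5): pendant –C6H5: benzene ring → arene.
  CH2NHCH2: C–N–C with sp³ carbons and no adjacent C=O → amine (secondary).
  CONHCH3: –C(=O)NHCH3: carbonyl C bonded to C and to N → amide (the N is not an amine).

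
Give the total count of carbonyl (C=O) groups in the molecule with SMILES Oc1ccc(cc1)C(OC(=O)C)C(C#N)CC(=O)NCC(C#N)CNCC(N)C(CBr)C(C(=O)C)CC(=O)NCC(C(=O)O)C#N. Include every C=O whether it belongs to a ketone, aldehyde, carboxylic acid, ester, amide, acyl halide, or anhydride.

CH(OCOCH3): ester, 1 C=O (running total 1).
CH2CONHCH2: amide, 1 C=O (running total 2).
CH(COCH3): ketone, 1 C=O (running total 3).
CH2CONHCH2: amide, 1 C=O (running total 4).
CH(COOH): carboxylic acid, 1 C=O (running total 5).

5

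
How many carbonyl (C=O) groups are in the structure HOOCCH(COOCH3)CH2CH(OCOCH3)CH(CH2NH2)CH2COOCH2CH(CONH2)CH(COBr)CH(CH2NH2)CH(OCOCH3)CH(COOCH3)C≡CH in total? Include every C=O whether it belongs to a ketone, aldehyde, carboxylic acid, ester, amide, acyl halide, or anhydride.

HOOC: carboxylic acid, 1 C=O (running total 1).
CH(COOCH3): ester, 1 C=O (running total 2).
CH(OCOCH3): ester, 1 C=O (running total 3).
CH2COOCH2: ester, 1 C=O (running total 4).
CH(CONH2): amide, 1 C=O (running total 5).
CH(COBr): acyl halide, 1 C=O (running total 6).
CH(OCOCH3): ester, 1 C=O (running total 7).
CH(COOCH3): ester, 1 C=O (running total 8).

8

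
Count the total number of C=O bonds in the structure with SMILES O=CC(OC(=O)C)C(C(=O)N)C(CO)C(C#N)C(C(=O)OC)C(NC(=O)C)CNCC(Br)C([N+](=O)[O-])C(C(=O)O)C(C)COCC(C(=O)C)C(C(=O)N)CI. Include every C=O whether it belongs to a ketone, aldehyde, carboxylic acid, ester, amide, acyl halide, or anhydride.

OHC: aldehyde, 1 C=O (running total 1).
CH(OCOCH3): ester, 1 C=O (running total 2).
CH(CONH2): amide, 1 C=O (running total 3).
CH(COOCH3): ester, 1 C=O (running total 4).
CH(NHCOCH3): amide, 1 C=O (running total 5).
CH(COOH): carboxylic acid, 1 C=O (running total 6).
CH(COCH3): ketone, 1 C=O (running total 7).
CH(CONH2): amide, 1 C=O (running total 8).

8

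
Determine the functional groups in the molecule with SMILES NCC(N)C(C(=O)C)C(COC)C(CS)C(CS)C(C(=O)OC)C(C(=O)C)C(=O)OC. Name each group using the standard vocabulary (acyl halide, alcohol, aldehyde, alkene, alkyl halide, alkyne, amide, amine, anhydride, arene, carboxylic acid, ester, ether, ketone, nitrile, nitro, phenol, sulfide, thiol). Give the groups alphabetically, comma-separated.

amine, ester, ether, ketone, thiol

Working along the chain:
  H2NCH2: –NH2 on an sp³ carbon with no adjacent C=O → amine.
  CH(NH2): –NH2 on an sp³ carbon with no adjacent C=O → amine.
  CH(COCH3): pendant –COCH3: carbonyl C bonded to two carbons → ketone.
  CH(CH2OCH3): pendant –CH2OCH3: C–O–C linkage → ether.
  CH(CH2SH): pendant –CH2SH → thiol.
  CH(CH2SH): pendant –CH2SH → thiol.
  CH(COOCH3): pendant –COOCH3: carbonyl C bonded to C and –OCH3 → ester.
  CH(COCH3): pendant –COCH3: carbonyl C bonded to two carbons → ketone.
  COOCH3: –C(=O)OCH3: carbonyl C bonded to C and to –OCH3 → ester (not ketone + ether).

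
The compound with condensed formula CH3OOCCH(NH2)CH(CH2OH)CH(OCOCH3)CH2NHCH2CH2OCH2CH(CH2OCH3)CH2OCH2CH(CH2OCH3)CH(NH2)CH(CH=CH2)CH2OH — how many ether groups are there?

4

CH3O–C(=O)–: carbonyl C bonded to C and to –OCH3 → ester (not ketone + ether).
–NH2 on an sp³ carbon with no adjacent C=O → amine.
pendant –CH2OH on an sp³ backbone C → alcohol.
pendant –OC(=O)CH3: an acyloxy group → ester.
C–N–C with sp³ carbons and no adjacent C=O → amine (secondary).
C–O–C with sp³ carbons on both sides and no adjacent C=O → ether.
pendant –CH2OCH3: C–O–C linkage → ether.
C–O–C with sp³ carbons on both sides and no adjacent C=O → ether.
pendant –CH2OCH3: C–O–C linkage → ether.
–NH2 on an sp³ carbon with no adjacent C=O → amine.
pendant –CH=CH2: C=C double bond → alkene.
–OH on an sp³ carbon → alcohol.
Ether appears at: CH2OCH2, CH(CH2OCH3), CH2OCH2, CH(CH2OCH3) → 4.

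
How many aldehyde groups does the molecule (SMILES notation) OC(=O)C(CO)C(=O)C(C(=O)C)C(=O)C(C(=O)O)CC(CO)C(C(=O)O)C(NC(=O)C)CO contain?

Reading the structure from left to right:
  HOOC: –COOH: carbonyl C bonded to –OH and C → carboxylic acid (the –OH is not a separate alcohol).
  CH(CH2OH): pendant –CH2OH on an sp³ backbone C → alcohol.
  CO: –C(=O)– with carbon on both sides → ketone.
  CH(COCH3): pendant –COCH3: carbonyl C bonded to two carbons → ketone.
  CO: –C(=O)– with carbon on both sides → ketone.
  CH(COOH): pendant –COOH: carbonyl C bonded to C and –OH → carboxylic acid.
  CH(CH2OH): pendant –CH2OH on an sp³ backbone C → alcohol.
  CH(COOH): pendant –COOH: carbonyl C bonded to C and –OH → carboxylic acid.
  CH(NHCOCH3): pendant –NHC(=O)CH3: N bonded to a carbonyl → amide (not amine).
  CH2OH: –OH on an sp³ carbon → alcohol.
No segment is a aldehyde: HOOC is carboxylic acid, not aldehyde; CO is ketone, not aldehyde; CH(COCH3) is ketone, not aldehyde. → 0.

0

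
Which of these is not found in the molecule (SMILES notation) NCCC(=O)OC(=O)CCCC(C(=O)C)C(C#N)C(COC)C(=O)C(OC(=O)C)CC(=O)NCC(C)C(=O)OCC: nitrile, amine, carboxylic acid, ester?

ester: present (CH(OCOCH3) — pendant –OC(=O)CH3: an acyloxy group → ester).
amine: present (H2NCH2 — –NH2 on an sp³ carbon with no adjacent C=O → amine).
nitrile: present (CH(CN) — pendant –C≡N: nitrile).
carboxylic acid: absent. In each of CH(OCOCH3) and COOCH2CH3, the acyl oxygen is bonded to carbon (–O–C), not to H, so this is an ester. In CH2CONHCH2, the carbonyl is bonded to nitrogen, not to –OH; that is an amide.

carboxylic acid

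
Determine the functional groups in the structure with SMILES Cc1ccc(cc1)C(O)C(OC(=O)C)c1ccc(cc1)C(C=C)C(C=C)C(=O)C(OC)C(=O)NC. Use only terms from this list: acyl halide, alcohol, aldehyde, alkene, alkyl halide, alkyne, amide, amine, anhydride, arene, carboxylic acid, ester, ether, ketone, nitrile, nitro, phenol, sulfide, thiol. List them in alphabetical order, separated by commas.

para-disubstituted benzene ring → arene.
–OH on an sp³ carbon → alcohol (secondary).
pendant –OC(=O)CH3: an acyloxy group → ester.
para-disubstituted benzene ring → arene.
pendant –CH=CH2: C=C double bond → alkene.
pendant –CH=CH2: C=C double bond → alkene.
–C(=O)– with carbon on both sides → ketone.
pendant –OCH3: C–O–C with sp³ C, no adjacent C=O → ether.
–C(=O)NHCH3: carbonyl C bonded to C and to N → amide (the N is not an amine).

alcohol, alkene, amide, arene, ester, ether, ketone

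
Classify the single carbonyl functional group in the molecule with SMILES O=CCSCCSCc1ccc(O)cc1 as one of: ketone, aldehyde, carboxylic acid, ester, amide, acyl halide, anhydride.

The carbonyl is in the OHC segment: terminal –CHO: carbonyl C bonded to H and C → aldehyde.

aldehyde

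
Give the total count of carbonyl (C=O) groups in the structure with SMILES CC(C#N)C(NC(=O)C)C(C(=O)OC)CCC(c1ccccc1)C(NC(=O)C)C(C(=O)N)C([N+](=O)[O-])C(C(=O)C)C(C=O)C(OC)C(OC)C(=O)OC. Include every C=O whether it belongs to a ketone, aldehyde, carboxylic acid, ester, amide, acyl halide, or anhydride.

7

CH(NHCOCH3): amide, 1 C=O (running total 1).
CH(COOCH3): ester, 1 C=O (running total 2).
CH(NHCOCH3): amide, 1 C=O (running total 3).
CH(CONH2): amide, 1 C=O (running total 4).
CH(COCH3): ketone, 1 C=O (running total 5).
CH(CHO): aldehyde, 1 C=O (running total 6).
COOCH3: ester, 1 C=O (running total 7).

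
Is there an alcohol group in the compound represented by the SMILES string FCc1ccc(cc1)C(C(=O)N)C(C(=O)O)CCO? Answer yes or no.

Reading the structure from left to right:
  FCH2: halogen on an sp³ carbon → alkyl halide.
  C6H4: para-disubstituted benzene ring → arene.
  CH(CONH2): pendant –CONH2: carbonyl C bonded to C and N → amide.
  CH(COOH): pendant –COOH: carbonyl C bonded to C and –OH → carboxylic acid.
  CH2OH: –OH on an sp³ carbon → alcohol.
The CH2OH segment supplies the alcohol: –OH on an sp³ carbon → alcohol.

yes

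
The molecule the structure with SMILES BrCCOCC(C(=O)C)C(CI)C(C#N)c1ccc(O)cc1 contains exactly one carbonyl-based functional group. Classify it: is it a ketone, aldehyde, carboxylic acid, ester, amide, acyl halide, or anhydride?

ketone

The carbonyl is in the CH(COCH3) segment: pendant –COCH3: carbonyl C bonded to two carbons → ketone.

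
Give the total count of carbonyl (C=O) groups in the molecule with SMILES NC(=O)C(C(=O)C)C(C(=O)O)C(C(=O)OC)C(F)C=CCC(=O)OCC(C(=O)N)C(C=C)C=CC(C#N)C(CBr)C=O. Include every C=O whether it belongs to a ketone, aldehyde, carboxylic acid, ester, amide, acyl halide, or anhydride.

H2NCO: amide, 1 C=O (running total 1).
CH(COCH3): ketone, 1 C=O (running total 2).
CH(COOH): carboxylic acid, 1 C=O (running total 3).
CH(COOCH3): ester, 1 C=O (running total 4).
CH2COOCH2: ester, 1 C=O (running total 5).
CH(CONH2): amide, 1 C=O (running total 6).
CHO: aldehyde, 1 C=O (running total 7).

7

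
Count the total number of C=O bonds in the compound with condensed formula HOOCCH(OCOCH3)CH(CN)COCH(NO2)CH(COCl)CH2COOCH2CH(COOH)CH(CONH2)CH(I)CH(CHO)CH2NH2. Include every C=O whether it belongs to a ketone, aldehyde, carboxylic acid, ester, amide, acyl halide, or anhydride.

HOOC: carboxylic acid, 1 C=O (running total 1).
CH(OCOCH3): ester, 1 C=O (running total 2).
CO: ketone, 1 C=O (running total 3).
CH(COCl): acyl halide, 1 C=O (running total 4).
CH2COOCH2: ester, 1 C=O (running total 5).
CH(COOH): carboxylic acid, 1 C=O (running total 6).
CH(CONH2): amide, 1 C=O (running total 7).
CH(CHO): aldehyde, 1 C=O (running total 8).

8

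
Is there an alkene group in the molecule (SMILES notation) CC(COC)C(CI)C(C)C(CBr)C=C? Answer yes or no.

pendant –CH2OCH3: C–O–C linkage → ether.
pendant –CH2X: halogen on sp³ carbon → alkyl halide.
pendant –CH2X: halogen on sp³ carbon → alkyl halide.
C=C double bond → alkene.
The CH=CH2 segment supplies the alkene: C=C double bond → alkene.

yes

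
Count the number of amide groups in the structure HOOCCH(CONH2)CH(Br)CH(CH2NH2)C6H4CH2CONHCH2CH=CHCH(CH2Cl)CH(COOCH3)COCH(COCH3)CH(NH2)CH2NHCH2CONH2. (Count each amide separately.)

3

Working along the chain:
  HOOC: –COOH: carbonyl C bonded to –OH and C → carboxylic acid (the –OH is not a separate alcohol).
  CH(CONH2): pendant –CONH2: carbonyl C bonded to C and N → amide.
  CH(Br): halogen on an sp³ carbon → alkyl halide.
  CH(CH2NH2): pendant –CH2NH2: N on sp³ C, no adjacent C=O → amine.
  C6H4: para-disubstituted benzene ring → arene.
  CH2CONHCH2: –C(=O)–N– linkage → amide (the N is not an amine).
  CH=CH: C=C double bond → alkene.
  CH(CH2Cl): pendant –CH2X: halogen on sp³ carbon → alkyl halide.
  CH(COOCH3): pendant –COOCH3: carbonyl C bonded to C and –OCH3 → ester.
  CO: –C(=O)– with carbon on both sides → ketone.
  CH(COCH3): pendant –COCH3: carbonyl C bonded to two carbons → ketone.
  CH(NH2): –NH2 on an sp³ carbon with no adjacent C=O → amine.
  CH2NHCH2: C–N–C with sp³ carbons and no adjacent C=O → amine (secondary).
  CONH2: –C(=O)NH2: carbonyl C bonded to C and to N → amide (the N is not a separate amine).
Amide appears at: CH(CONH2), CH2CONHCH2, CONH2 → 3.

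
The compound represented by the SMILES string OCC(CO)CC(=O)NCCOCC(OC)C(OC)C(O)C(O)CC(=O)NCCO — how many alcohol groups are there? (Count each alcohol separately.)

Reading the structure from left to right:
  HOCH2: HO– on an sp³ carbon → alcohol.
  CH(CH2OH): pendant –CH2OH on an sp³ backbone C → alcohol.
  CH2CONHCH2: –C(=O)–N– linkage → amide (the N is not an amine).
  CH2OCH2: C–O–C with sp³ carbons on both sides and no adjacent C=O → ether.
  CH(OCH3): pendant –OCH3: C–O–C with sp³ C, no adjacent C=O → ether.
  CH(OCH3): pendant –OCH3: C–O–C with sp³ C, no adjacent C=O → ether.
  CH(OH): –OH on an sp³ carbon → alcohol (secondary).
  CH(OH): –OH on an sp³ carbon → alcohol (secondary).
  CH2CONHCH2: –C(=O)–N– linkage → amide (the N is not an amine).
  CH2OH: –OH on an sp³ carbon → alcohol.
Alcohol appears at: HOCH2, CH(CH2OH), CH(OH), CH(OH), CH2OH → 5.

5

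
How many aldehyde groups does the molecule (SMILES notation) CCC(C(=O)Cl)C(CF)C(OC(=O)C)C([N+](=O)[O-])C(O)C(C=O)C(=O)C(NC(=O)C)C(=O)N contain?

Taking each segment in turn:
  CH(COCl): pendant –C(=O)X: carbonyl C bonded to C and halogen → acyl halide.
  CH(CH2F): pendant –CH2X: halogen on sp³ carbon → alkyl halide.
  CH(OCOCH3): pendant –OC(=O)CH3: an acyloxy group → ester.
  CH(NO2): –NO2 on an sp³ carbon → nitro (the N=O is not a carbonyl).
  CH(OH): –OH on an sp³ carbon → alcohol (secondary).
  CH(CHO): pendant –CHO: carbonyl C bonded to C and H → aldehyde.
  CO: –C(=O)– with carbon on both sides → ketone.
  CH(NHCOCH3): pendant –NHC(=O)CH3: N bonded to a carbonyl → amide (not amine).
  CONH2: –C(=O)NH2: carbonyl C bonded to C and to N → amide (the N is not a separate amine).
Aldehyde appears at: CH(CHO) → 1.

1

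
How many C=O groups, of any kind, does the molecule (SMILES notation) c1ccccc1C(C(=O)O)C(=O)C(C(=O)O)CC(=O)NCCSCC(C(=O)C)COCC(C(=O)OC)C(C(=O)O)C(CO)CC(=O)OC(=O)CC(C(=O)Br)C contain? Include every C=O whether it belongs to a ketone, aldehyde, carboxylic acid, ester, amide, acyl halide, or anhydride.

10

CH(COOH): carboxylic acid, 1 C=O (running total 1).
CO: ketone, 1 C=O (running total 2).
CH(COOH): carboxylic acid, 1 C=O (running total 3).
CH2CONHCH2: amide, 1 C=O (running total 4).
CH(COCH3): ketone, 1 C=O (running total 5).
CH(COOCH3): ester, 1 C=O (running total 6).
CH(COOH): carboxylic acid, 1 C=O (running total 7).
CH2CO-O-COCH2: anhydride, 2 C=O (running total 9).
CH(COBr): acyl halide, 1 C=O (running total 10).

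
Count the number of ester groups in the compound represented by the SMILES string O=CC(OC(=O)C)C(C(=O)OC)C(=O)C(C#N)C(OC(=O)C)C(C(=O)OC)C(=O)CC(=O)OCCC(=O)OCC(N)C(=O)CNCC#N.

Reading the structure from left to right:
  OHC: terminal –CHO: carbonyl C bonded to H and C → aldehyde.
  CH(OCOCH3): pendant –OC(=O)CH3: an acyloxy group → ester.
  CH(COOCH3): pendant –COOCH3: carbonyl C bonded to C and –OCH3 → ester.
  CO: –C(=O)– with carbon on both sides → ketone.
  CH(CN): pendant –C≡N: nitrile.
  CH(OCOCH3): pendant –OC(=O)CH3: an acyloxy group → ester.
  CH(COOCH3): pendant –COOCH3: carbonyl C bonded to C and –OCH3 → ester.
  CO: –C(=O)– with carbon on both sides → ketone.
  CH2COOCH2: –C(=O)–O–C with C on the carbonyl side → ester.
  CH2COOCH2: –C(=O)–O–C with C on the carbonyl side → ester.
  CH(NH2): –NH2 on an sp³ carbon with no adjacent C=O → amine.
  CO: –C(=O)– with carbon on both sides → ketone.
  CH2NHCH2: C–N–C with sp³ carbons and no adjacent C=O → amine (secondary).
  CN: –C≡N: carbon triple-bonded to nitrogen → nitrile.
Ester appears at: CH(OCOCH3), CH(COOCH3), CH(OCOCH3), CH(COOCH3), CH2COOCH2, CH2COOCH2 → 6.

6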